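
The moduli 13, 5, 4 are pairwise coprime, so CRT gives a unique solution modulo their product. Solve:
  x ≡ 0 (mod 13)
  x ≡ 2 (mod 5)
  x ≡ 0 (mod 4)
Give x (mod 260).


Moduli 13, 5, 4 are pairwise coprime; by CRT there is a unique solution modulo M = 13 · 5 · 4 = 260.
Solve pairwise, accumulating the modulus:
  Start with x ≡ 0 (mod 13).
  Combine with x ≡ 2 (mod 5): since gcd(13, 5) = 1, we get a unique residue mod 65.
    Write x = 0 + 13·t and substitute into x ≡ 2 (mod 5): 13·t ≡ 2 − 0 = 2 (mod 5).
    Reduce coefficients mod 5: 3·t ≡ 2 (mod 5).
    The inverse of 3 mod 5 is 2 (since 3·2 = 6 = 1·5 + 1), so t ≡ 2·2 = 4 ≡ 4 (mod 5).
    Then x = 0 + 13·4 = 52, valid modulo lcm(13, 5) = 65: x ≡ 52 (mod 65).
  Combine with x ≡ 0 (mod 4): since gcd(65, 4) = 1, we get a unique residue mod 260.
    Write x = 52 + 65·t and substitute into x ≡ 0 (mod 4): 65·t ≡ 0 − 52 = -52 (mod 4).
    Reduce coefficients mod 4: 1·t ≡ 0 (mod 4).
    So t ≡ 0 (mod 4).
    Then x = 52 + 65·0 = 52, valid modulo lcm(65, 4) = 260: x ≡ 52 (mod 260).
Verify: 52 mod 13 = 0 ✓, 52 mod 5 = 2 ✓, 52 mod 4 = 0 ✓.

x ≡ 52 (mod 260).


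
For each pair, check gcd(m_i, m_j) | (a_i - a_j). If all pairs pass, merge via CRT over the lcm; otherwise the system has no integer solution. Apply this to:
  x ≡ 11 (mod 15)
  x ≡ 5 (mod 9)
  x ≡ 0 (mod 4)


Moduli 15, 9, 4 are not pairwise coprime, so CRT works modulo lcm(m_i) when all pairwise compatibility conditions hold.
Pairwise compatibility: gcd(m_i, m_j) must divide a_i - a_j for every pair.
Merge one congruence at a time:
  Start: x ≡ 11 (mod 15).
  Combine with x ≡ 5 (mod 9): gcd(15, 9) = 3; 5 - 11 = -6, which IS divisible by 3, so compatible.
    Write x = 11 + 15·t and substitute into x ≡ 5 (mod 9): 15·t ≡ 5 − 11 = -6 (mod 9).
    Divide the congruence (and modulus) by g = 3: 5·t ≡ -2 (mod 3).
    Reduce coefficients mod 3: 2·t ≡ 1 (mod 3).
    The inverse of 2 mod 3 is 2 (since 2·2 = 4 = 1·3 + 1), so t ≡ 2·1 = 2 ≡ 2 (mod 3).
    Then x = 11 + 15·2 = 41, valid modulo lcm(15, 9) = 45: x ≡ 41 (mod 45).
  Combine with x ≡ 0 (mod 4): gcd(45, 4) = 1; 0 - 41 = -41, which IS divisible by 1, so compatible.
    Write x = 41 + 45·t and substitute into x ≡ 0 (mod 4): 45·t ≡ 0 − 41 = -41 (mod 4).
    Reduce coefficients mod 4: 1·t ≡ 3 (mod 4).
    So t ≡ 3 (mod 4).
    Then x = 41 + 45·3 = 176, valid modulo lcm(45, 4) = 180: x ≡ 176 (mod 180).
Verify: 176 mod 15 = 11, 176 mod 9 = 5, 176 mod 4 = 0.

x ≡ 176 (mod 180).


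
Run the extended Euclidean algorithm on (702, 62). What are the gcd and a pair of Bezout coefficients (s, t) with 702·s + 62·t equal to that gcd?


Euclidean algorithm on (702, 62) — divide until remainder is 0:
  702 = 11 · 62 + 20
  62 = 3 · 20 + 2
  20 = 10 · 2 + 0
gcd(702, 62) = 2.
Track Bezout coefficients alongside the remainders: start with r₀ = 702 = a·1 + b·0 (s = 1, t = 0) and r₁ = 62 = a·0 + b·1 (s = 0, t = 1); each new remainder r_{k+1} = r_{k-1} − q_k·r_k inherits s_{k+1} = s_{k-1} − q_k·s_k, t_{k+1} = t_{k-1} − q_k·t_k, so r_k = a·s_k + b·t_k at every step:
  q = 11: r = 20, s = 1 − 11·0 = 1, t = 0 − 11·1 = -11  (check: 702·1 + 62·(-11) = 20)
  q = 3: r = 2, s = 0 − 3·1 = -3, t = 1 − 3·(-11) = 34  (check: 702·(-3) + 62·34 = 2)
The row with r = 2 (the gcd) gives the Bezout coefficients s = -3, t = 34.
Result: 702 · (-3) + 62 · (34) = 2.

gcd(702, 62) = 2; s = -3, t = 34 (check: 702·(-3) + 62·34 = 2).


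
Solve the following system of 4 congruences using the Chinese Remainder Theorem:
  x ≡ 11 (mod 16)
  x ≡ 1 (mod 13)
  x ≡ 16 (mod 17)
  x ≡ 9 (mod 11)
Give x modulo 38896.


Product of moduli M = 16 · 13 · 17 · 11 = 38896.
Merge one congruence at a time:
  Start: x ≡ 11 (mod 16).
  Combine with x ≡ 1 (mod 13); new modulus lcm = 208.
    Write x = 11 + 16·t and substitute into x ≡ 1 (mod 13): 16·t ≡ 1 − 11 = -10 (mod 13).
    Reduce coefficients mod 13: 3·t ≡ 3 (mod 13).
    The inverse of 3 mod 13 is 9 (since 3·9 = 27 = 2·13 + 1), so t ≡ 9·3 = 27 ≡ 1 (mod 13).
    Then x = 11 + 16·1 = 27, valid modulo lcm(16, 13) = 208: x ≡ 27 (mod 208).
  Combine with x ≡ 16 (mod 17); new modulus lcm = 3536.
    Write x = 27 + 208·t and substitute into x ≡ 16 (mod 17): 208·t ≡ 16 − 27 = -11 (mod 17).
    Reduce coefficients mod 17: 4·t ≡ 6 (mod 17).
    The inverse of 4 mod 17 is 13 (since 4·13 = 52 = 3·17 + 1), so t ≡ 13·6 = 78 ≡ 10 (mod 17).
    Then x = 27 + 208·10 = 2107, valid modulo lcm(208, 17) = 3536: x ≡ 2107 (mod 3536).
  Combine with x ≡ 9 (mod 11); new modulus lcm = 38896.
    Write x = 2107 + 3536·t and substitute into x ≡ 9 (mod 11): 3536·t ≡ 9 − 2107 = -2098 (mod 11).
    Reduce coefficients mod 11: 5·t ≡ 3 (mod 11).
    The inverse of 5 mod 11 is 9 (since 5·9 = 45 = 4·11 + 1), so t ≡ 9·3 = 27 ≡ 5 (mod 11).
    Then x = 2107 + 3536·5 = 19787, valid modulo lcm(3536, 11) = 38896: x ≡ 19787 (mod 38896).
Verify against each original: 19787 mod 16 = 11, 19787 mod 13 = 1, 19787 mod 17 = 16, 19787 mod 11 = 9.

x ≡ 19787 (mod 38896).


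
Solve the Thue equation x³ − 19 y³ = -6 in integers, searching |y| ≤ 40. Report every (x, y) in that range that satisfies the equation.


The equation is x³ - 19y³ = -6. For fixed y, x³ = 19·y³ − 6, so a solution requires the RHS to be a perfect cube.
Strategy: iterate y from -40 to 40, compute RHS = 19·y³ − 6, and check whether it is a (positive or negative) perfect cube.
Check small values of y:
  y = 0: RHS = -6 is not a perfect cube.
  y = 1: RHS = 13 is not a perfect cube.
  y = -1: RHS = -25 is not a perfect cube.
  y = 2: RHS = 146 is not a perfect cube.
  y = -2: RHS = -158 is not a perfect cube.
  y = 3: RHS = 507 is not a perfect cube.
  y = -3: RHS = -519 is not a perfect cube.
Continuing the search up to |y| = 40 finds no solutions either.
No (x, y) in the scanned range satisfies the equation.

No integer solutions with |y| ≤ 40.


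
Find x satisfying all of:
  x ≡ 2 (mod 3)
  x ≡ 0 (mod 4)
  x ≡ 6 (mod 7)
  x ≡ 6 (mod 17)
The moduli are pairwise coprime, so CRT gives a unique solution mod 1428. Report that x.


Product of moduli M = 3 · 4 · 7 · 17 = 1428.
Merge one congruence at a time:
  Start: x ≡ 2 (mod 3).
  Combine with x ≡ 0 (mod 4); new modulus lcm = 12.
    Write x = 2 + 3·t and substitute into x ≡ 0 (mod 4): 3·t ≡ 0 − 2 = -2 (mod 4).
    Reduce coefficients mod 4: 3·t ≡ 2 (mod 4).
    The inverse of 3 mod 4 is 3 (since 3·3 = 9 = 2·4 + 1), so t ≡ 3·2 = 6 ≡ 2 (mod 4).
    Then x = 2 + 3·2 = 8, valid modulo lcm(3, 4) = 12: x ≡ 8 (mod 12).
  Combine with x ≡ 6 (mod 7); new modulus lcm = 84.
    Write x = 8 + 12·t and substitute into x ≡ 6 (mod 7): 12·t ≡ 6 − 8 = -2 (mod 7).
    Reduce coefficients mod 7: 5·t ≡ 5 (mod 7).
    The inverse of 5 mod 7 is 3 (since 5·3 = 15 = 2·7 + 1), so t ≡ 3·5 = 15 ≡ 1 (mod 7).
    Then x = 8 + 12·1 = 20, valid modulo lcm(12, 7) = 84: x ≡ 20 (mod 84).
  Combine with x ≡ 6 (mod 17); new modulus lcm = 1428.
    Write x = 20 + 84·t and substitute into x ≡ 6 (mod 17): 84·t ≡ 6 − 20 = -14 (mod 17).
    Reduce coefficients mod 17: 16·t ≡ 3 (mod 17).
    The inverse of 16 mod 17 is 16 (since 16·16 = 256 = 15·17 + 1), so t ≡ 16·3 = 48 ≡ 14 (mod 17).
    Then x = 20 + 84·14 = 1196, valid modulo lcm(84, 17) = 1428: x ≡ 1196 (mod 1428).
Verify against each original: 1196 mod 3 = 2, 1196 mod 4 = 0, 1196 mod 7 = 6, 1196 mod 17 = 6.

x ≡ 1196 (mod 1428).


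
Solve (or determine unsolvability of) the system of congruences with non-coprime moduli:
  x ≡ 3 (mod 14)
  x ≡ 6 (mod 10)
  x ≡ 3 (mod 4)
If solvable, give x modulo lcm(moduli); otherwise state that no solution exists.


Moduli 14, 10, 4 are not pairwise coprime, so CRT works modulo lcm(m_i) when all pairwise compatibility conditions hold.
Pairwise compatibility: gcd(m_i, m_j) must divide a_i - a_j for every pair.
Merge one congruence at a time:
  Start: x ≡ 3 (mod 14).
  Combine with x ≡ 6 (mod 10): gcd(14, 10) = 2, and 6 - 3 = 3 is NOT divisible by 2.
    ⇒ system is inconsistent (no integer solution).

No solution (the system is inconsistent).


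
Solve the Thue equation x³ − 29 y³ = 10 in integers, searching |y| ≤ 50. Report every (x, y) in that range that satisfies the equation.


The equation is x³ - 29y³ = 10. For fixed y, x³ = 29·y³ + 10, so a solution requires the RHS to be a perfect cube.
Strategy: iterate y from -50 to 50, compute RHS = 29·y³ + 10, and check whether it is a (positive or negative) perfect cube.
Check small values of y:
  y = 0: RHS = 10 is not a perfect cube.
  y = 1: RHS = 39 is not a perfect cube.
  y = -1: RHS = -19 is not a perfect cube.
  y = 2: RHS = 242 is not a perfect cube.
  y = -2: RHS = -222 is not a perfect cube.
  y = 3: RHS = 793 is not a perfect cube.
  y = -3: RHS = -773 is not a perfect cube.
Continuing the search up to |y| = 50 finds no solutions either.
No (x, y) in the scanned range satisfies the equation.

No integer solutions with |y| ≤ 50.


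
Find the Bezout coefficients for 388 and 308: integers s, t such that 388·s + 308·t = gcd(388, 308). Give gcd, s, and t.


Euclidean algorithm on (388, 308) — divide until remainder is 0:
  388 = 1 · 308 + 80
  308 = 3 · 80 + 68
  80 = 1 · 68 + 12
  68 = 5 · 12 + 8
  12 = 1 · 8 + 4
  8 = 2 · 4 + 0
gcd(388, 308) = 4.
Track Bezout coefficients alongside the remainders: start with r₀ = 388 = a·1 + b·0 (s = 1, t = 0) and r₁ = 308 = a·0 + b·1 (s = 0, t = 1); each new remainder r_{k+1} = r_{k-1} − q_k·r_k inherits s_{k+1} = s_{k-1} − q_k·s_k, t_{k+1} = t_{k-1} − q_k·t_k, so r_k = a·s_k + b·t_k at every step:
  q = 1: r = 80, s = 1 − 1·0 = 1, t = 0 − 1·1 = -1  (check: 388·1 + 308·(-1) = 80)
  q = 3: r = 68, s = 0 − 3·1 = -3, t = 1 − 3·(-1) = 4  (check: 388·(-3) + 308·4 = 68)
  q = 1: r = 12, s = 1 − 1·(-3) = 4, t = -1 − 1·4 = -5  (check: 388·4 + 308·(-5) = 12)
  q = 5: r = 8, s = -3 − 5·4 = -23, t = 4 − 5·(-5) = 29  (check: 388·(-23) + 308·29 = 8)
  q = 1: r = 4, s = 4 − 1·(-23) = 27, t = -5 − 1·29 = -34  (check: 388·27 + 308·(-34) = 4)
The row with r = 4 (the gcd) gives the Bezout coefficients s = 27, t = -34.
Result: 388 · (27) + 308 · (-34) = 4.

gcd(388, 308) = 4; s = 27, t = -34 (check: 388·27 + 308·(-34) = 4).


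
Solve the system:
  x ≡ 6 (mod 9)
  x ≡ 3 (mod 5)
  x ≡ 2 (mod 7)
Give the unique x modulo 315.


Moduli 9, 5, 7 are pairwise coprime; by CRT there is a unique solution modulo M = 9 · 5 · 7 = 315.
Solve pairwise, accumulating the modulus:
  Start with x ≡ 6 (mod 9).
  Combine with x ≡ 3 (mod 5): since gcd(9, 5) = 1, we get a unique residue mod 45.
    Write x = 6 + 9·t and substitute into x ≡ 3 (mod 5): 9·t ≡ 3 − 6 = -3 (mod 5).
    Reduce coefficients mod 5: 4·t ≡ 2 (mod 5).
    The inverse of 4 mod 5 is 4 (since 4·4 = 16 = 3·5 + 1), so t ≡ 4·2 = 8 ≡ 3 (mod 5).
    Then x = 6 + 9·3 = 33, valid modulo lcm(9, 5) = 45: x ≡ 33 (mod 45).
  Combine with x ≡ 2 (mod 7): since gcd(45, 7) = 1, we get a unique residue mod 315.
    Write x = 33 + 45·t and substitute into x ≡ 2 (mod 7): 45·t ≡ 2 − 33 = -31 (mod 7).
    Reduce coefficients mod 7: 3·t ≡ 4 (mod 7).
    The inverse of 3 mod 7 is 5 (since 3·5 = 15 = 2·7 + 1), so t ≡ 5·4 = 20 ≡ 6 (mod 7).
    Then x = 33 + 45·6 = 303, valid modulo lcm(45, 7) = 315: x ≡ 303 (mod 315).
Verify: 303 mod 9 = 6 ✓, 303 mod 5 = 3 ✓, 303 mod 7 = 2 ✓.

x ≡ 303 (mod 315).


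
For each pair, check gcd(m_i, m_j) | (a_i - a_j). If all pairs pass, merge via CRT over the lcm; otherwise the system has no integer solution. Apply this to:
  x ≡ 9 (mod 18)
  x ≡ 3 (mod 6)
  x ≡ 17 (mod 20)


Moduli 18, 6, 20 are not pairwise coprime, so CRT works modulo lcm(m_i) when all pairwise compatibility conditions hold.
Pairwise compatibility: gcd(m_i, m_j) must divide a_i - a_j for every pair.
Merge one congruence at a time:
  Start: x ≡ 9 (mod 18).
  Combine with x ≡ 3 (mod 6): gcd(18, 6) = 6; 3 - 9 = -6, which IS divisible by 6, so compatible.
    Write x = 9 + 18·t and substitute into x ≡ 3 (mod 6): 18·t ≡ 3 − 9 = -6 (mod 6).
    Divide the congruence (and modulus) by g = 6: 3·t ≡ -1 (mod 1).
    Modulo 1 every t works; take t = 0.
    Then x = 9 + 18·0 = 9, valid modulo lcm(18, 6) = 18: x ≡ 9 (mod 18).
  Combine with x ≡ 17 (mod 20): gcd(18, 20) = 2; 17 - 9 = 8, which IS divisible by 2, so compatible.
    Write x = 9 + 18·t and substitute into x ≡ 17 (mod 20): 18·t ≡ 17 − 9 = 8 (mod 20).
    Divide the congruence (and modulus) by g = 2: 9·t ≡ 4 (mod 10).
    The inverse of 9 mod 10 is 9 (since 9·9 = 81 = 8·10 + 1), so t ≡ 9·4 = 36 ≡ 6 (mod 10).
    Then x = 9 + 18·6 = 117, valid modulo lcm(18, 20) = 180: x ≡ 117 (mod 180).
Verify: 117 mod 18 = 9, 117 mod 6 = 3, 117 mod 20 = 17.

x ≡ 117 (mod 180).


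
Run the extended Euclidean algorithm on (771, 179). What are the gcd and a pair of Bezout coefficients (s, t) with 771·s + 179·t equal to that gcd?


Euclidean algorithm on (771, 179) — divide until remainder is 0:
  771 = 4 · 179 + 55
  179 = 3 · 55 + 14
  55 = 3 · 14 + 13
  14 = 1 · 13 + 1
  13 = 13 · 1 + 0
gcd(771, 179) = 1.
Track Bezout coefficients alongside the remainders: start with r₀ = 771 = a·1 + b·0 (s = 1, t = 0) and r₁ = 179 = a·0 + b·1 (s = 0, t = 1); each new remainder r_{k+1} = r_{k-1} − q_k·r_k inherits s_{k+1} = s_{k-1} − q_k·s_k, t_{k+1} = t_{k-1} − q_k·t_k, so r_k = a·s_k + b·t_k at every step:
  q = 4: r = 55, s = 1 − 4·0 = 1, t = 0 − 4·1 = -4  (check: 771·1 + 179·(-4) = 55)
  q = 3: r = 14, s = 0 − 3·1 = -3, t = 1 − 3·(-4) = 13  (check: 771·(-3) + 179·13 = 14)
  q = 3: r = 13, s = 1 − 3·(-3) = 10, t = -4 − 3·13 = -43  (check: 771·10 + 179·(-43) = 13)
  q = 1: r = 1, s = -3 − 1·10 = -13, t = 13 − 1·(-43) = 56  (check: 771·(-13) + 179·56 = 1)
The row with r = 1 (the gcd) gives the Bezout coefficients s = -13, t = 56.
Result: 771 · (-13) + 179 · (56) = 1.

gcd(771, 179) = 1; s = -13, t = 56 (check: 771·(-13) + 179·56 = 1).


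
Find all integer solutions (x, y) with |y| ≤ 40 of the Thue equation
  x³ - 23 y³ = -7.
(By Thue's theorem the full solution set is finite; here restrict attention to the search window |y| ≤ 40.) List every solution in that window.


The equation is x³ - 23y³ = -7. For fixed y, x³ = 23·y³ − 7, so a solution requires the RHS to be a perfect cube.
Strategy: iterate y from -40 to 40, compute RHS = 23·y³ − 7, and check whether it is a (positive or negative) perfect cube.
Check small values of y:
  y = 0: RHS = -7 is not a perfect cube.
  y = 1: RHS = 16 is not a perfect cube.
  y = -1: RHS = -30 is not a perfect cube.
  y = 2: RHS = 177 is not a perfect cube.
  y = -2: RHS = -191 is not a perfect cube.
  y = 3: RHS = 614 is not a perfect cube.
  y = -3: RHS = -628 is not a perfect cube.
Continuing the search up to |y| = 40 finds no solutions either.
No (x, y) in the scanned range satisfies the equation.

No integer solutions with |y| ≤ 40.


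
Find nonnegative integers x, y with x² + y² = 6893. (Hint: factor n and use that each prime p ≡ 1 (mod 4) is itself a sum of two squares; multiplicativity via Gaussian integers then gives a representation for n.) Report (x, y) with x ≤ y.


Step 1: Factor n = 6893 = 61 · 113.
Step 2: Check the mod-4 condition on each prime factor: 61 ≡ 1 (mod 4), exponent 1; 113 ≡ 1 (mod 4), exponent 1.
All primes ≡ 3 (mod 4) appear to even exponent (or don't appear), so by the two-squares theorem n IS expressible as a sum of two squares.
Step 3: Build a representation. Here n = 61 · 113 is a product of primes ≡ 1 (mod 4). Each prime p ≡ 1 (mod 4) is itself a sum of two squares; find a² by testing p − a² for a perfect square:
  61: 61 − 1² = 60, 61 − 2² = 57, 61 − 3² = 52, 61 − 4² = 45, 61 − 5² = 36 = 6² ⇒ 61 = 5² + 6².
  113: 113 − 1² = 112, 113 − 2² = 109, 113 − 3² = 104, 113 − 4² = 97, 113 − 5² = 88, 113 − 6² = 77, 113 − 7² = 64 = 8² ⇒ 113 = 7² + 8².
  Combine using the Brahmagupta–Fibonacci identity (a² + b²)(c² + d²) = (ac − bd)² + (ad + bc)² = (ac + bd)² + (ad − bc)²:
  61 · 113 = 6893: from (5² + 6²)(7² + 8²), take (5·7 − 6·8, 5·8 + 6·7) = (35 − 48, 40 + 42) = (-13, 82); dropping signs (only squares matter) gives (13, 82); check 13² + 82² = 169 + 6724 = 6893 ✓.
Step 4: Order so x ≤ y and verify: 13² + 82² = 169 + 6724 = 6893 = n. ✓

n = 6893 = 13² + 82² (one valid representation with x ≤ y).


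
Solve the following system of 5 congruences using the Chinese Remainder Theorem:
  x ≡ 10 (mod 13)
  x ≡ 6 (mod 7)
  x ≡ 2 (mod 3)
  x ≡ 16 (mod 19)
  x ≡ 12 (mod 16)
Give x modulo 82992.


Product of moduli M = 13 · 7 · 3 · 19 · 16 = 82992.
Merge one congruence at a time:
  Start: x ≡ 10 (mod 13).
  Combine with x ≡ 6 (mod 7); new modulus lcm = 91.
    Write x = 10 + 13·t and substitute into x ≡ 6 (mod 7): 13·t ≡ 6 − 10 = -4 (mod 7).
    Reduce coefficients mod 7: 6·t ≡ 3 (mod 7).
    The inverse of 6 mod 7 is 6 (since 6·6 = 36 = 5·7 + 1), so t ≡ 6·3 = 18 ≡ 4 (mod 7).
    Then x = 10 + 13·4 = 62, valid modulo lcm(13, 7) = 91: x ≡ 62 (mod 91).
  Combine with x ≡ 2 (mod 3); new modulus lcm = 273.
    Write x = 62 + 91·t and substitute into x ≡ 2 (mod 3): 91·t ≡ 2 − 62 = -60 (mod 3).
    Reduce coefficients mod 3: 1·t ≡ 0 (mod 3).
    So t ≡ 0 (mod 3).
    Then x = 62 + 91·0 = 62, valid modulo lcm(91, 3) = 273: x ≡ 62 (mod 273).
  Combine with x ≡ 16 (mod 19); new modulus lcm = 5187.
    Write x = 62 + 273·t and substitute into x ≡ 16 (mod 19): 273·t ≡ 16 − 62 = -46 (mod 19).
    Reduce coefficients mod 19: 7·t ≡ 11 (mod 19).
    The inverse of 7 mod 19 is 11 (since 7·11 = 77 = 4·19 + 1), so t ≡ 11·11 = 121 ≡ 7 (mod 19).
    Then x = 62 + 273·7 = 1973, valid modulo lcm(273, 19) = 5187: x ≡ 1973 (mod 5187).
  Combine with x ≡ 12 (mod 16); new modulus lcm = 82992.
    Write x = 1973 + 5187·t and substitute into x ≡ 12 (mod 16): 5187·t ≡ 12 − 1973 = -1961 (mod 16).
    Reduce coefficients mod 16: 3·t ≡ 7 (mod 16).
    The inverse of 3 mod 16 is 11 (since 3·11 = 33 = 2·16 + 1), so t ≡ 11·7 = 77 ≡ 13 (mod 16).
    Then x = 1973 + 5187·13 = 69404, valid modulo lcm(5187, 16) = 82992: x ≡ 69404 (mod 82992).
Verify against each original: 69404 mod 13 = 10, 69404 mod 7 = 6, 69404 mod 3 = 2, 69404 mod 19 = 16, 69404 mod 16 = 12.

x ≡ 69404 (mod 82992).


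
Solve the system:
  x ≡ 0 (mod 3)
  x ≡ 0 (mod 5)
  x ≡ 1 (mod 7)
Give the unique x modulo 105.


Moduli 3, 5, 7 are pairwise coprime; by CRT there is a unique solution modulo M = 3 · 5 · 7 = 105.
Solve pairwise, accumulating the modulus:
  Start with x ≡ 0 (mod 3).
  Combine with x ≡ 0 (mod 5): since gcd(3, 5) = 1, we get a unique residue mod 15.
    Write x = 0 + 3·t and substitute into x ≡ 0 (mod 5): 3·t ≡ 0 − 0 = 0 (mod 5).
    The inverse of 3 mod 5 is 2 (since 3·2 = 6 = 1·5 + 1), so t ≡ 2·0 = 0 ≡ 0 (mod 5).
    Then x = 0 + 3·0 = 0, valid modulo lcm(3, 5) = 15: x ≡ 0 (mod 15).
  Combine with x ≡ 1 (mod 7): since gcd(15, 7) = 1, we get a unique residue mod 105.
    Write x = 0 + 15·t and substitute into x ≡ 1 (mod 7): 15·t ≡ 1 − 0 = 1 (mod 7).
    Reduce coefficients mod 7: 1·t ≡ 1 (mod 7).
    So t ≡ 1 (mod 7).
    Then x = 0 + 15·1 = 15, valid modulo lcm(15, 7) = 105: x ≡ 15 (mod 105).
Verify: 15 mod 3 = 0 ✓, 15 mod 5 = 0 ✓, 15 mod 7 = 1 ✓.

x ≡ 15 (mod 105).


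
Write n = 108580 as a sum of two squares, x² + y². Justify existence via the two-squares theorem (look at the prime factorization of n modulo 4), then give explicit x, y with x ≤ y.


Step 1: Factor n = 108580 = 2^2 · 5 · 61 · 89.
Step 2: Check the mod-4 condition on each prime factor: 2 = 2 (special); 5 ≡ 1 (mod 4), exponent 1; 61 ≡ 1 (mod 4), exponent 1; 89 ≡ 1 (mod 4), exponent 1.
All primes ≡ 3 (mod 4) appear to even exponent (or don't appear), so by the two-squares theorem n IS expressible as a sum of two squares.
Step 3: Build a representation. Group n = k² · m with k = 2 and m = 5 · 61 · 89 = 27145 (a product of primes ≡ 1 (mod 4)); a representation of m scales to one of n via (k·x)² + (k·y)² = k²(x² + y²). Each prime p ≡ 1 (mod 4) is itself a sum of two squares; find a² by testing p − a² for a perfect square:
  5: 5 − 1² = 4 = 2² ⇒ 5 = 1² + 2².
  61: 61 − 1² = 60, 61 − 2² = 57, 61 − 3² = 52, 61 − 4² = 45, 61 − 5² = 36 = 6² ⇒ 61 = 5² + 6².
  89: 89 − 1² = 88, 89 − 2² = 85, 89 − 3² = 80, 89 − 4² = 73, 89 − 5² = 64 = 8² ⇒ 89 = 5² + 8².
  Combine using the Brahmagupta–Fibonacci identity (a² + b²)(c² + d²) = (ac − bd)² + (ad + bc)² = (ac + bd)² + (ad − bc)²:
  5 · 61 = 305: from (1² + 2²)(5² + 6²), take (1·5 − 2·6, 1·6 + 2·5) = (5 − 12, 6 + 10) = (-7, 16); dropping signs (only squares matter) gives (7, 16); check 7² + 16² = 49 + 256 = 305 ✓.
  305 · 89 = 27145: from (7² + 16²)(5² + 8²), take (7·5 − 16·8, 7·8 + 16·5) = (35 − 128, 56 + 80) = (-93, 136); dropping signs (only squares matter) gives (93, 136); check 93² + 136² = 8649 + 18496 = 27145 ✓.
  Scale by k = 2: (2·93, 2·136) = (186, 272).
Step 4: Order so x ≤ y and verify: 186² + 272² = 34596 + 73984 = 108580 = n. ✓

n = 108580 = 186² + 272² (one valid representation with x ≤ y).


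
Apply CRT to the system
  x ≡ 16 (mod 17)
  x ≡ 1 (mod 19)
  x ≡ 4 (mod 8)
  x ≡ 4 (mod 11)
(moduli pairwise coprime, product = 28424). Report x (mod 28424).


Product of moduli M = 17 · 19 · 8 · 11 = 28424.
Merge one congruence at a time:
  Start: x ≡ 16 (mod 17).
  Combine with x ≡ 1 (mod 19); new modulus lcm = 323.
    Write x = 16 + 17·t and substitute into x ≡ 1 (mod 19): 17·t ≡ 1 − 16 = -15 (mod 19).
    Reduce coefficients mod 19: 17·t ≡ 4 (mod 19).
    The inverse of 17 mod 19 is 9 (since 17·9 = 153 = 8·19 + 1), so t ≡ 9·4 = 36 ≡ 17 (mod 19).
    Then x = 16 + 17·17 = 305, valid modulo lcm(17, 19) = 323: x ≡ 305 (mod 323).
  Combine with x ≡ 4 (mod 8); new modulus lcm = 2584.
    Write x = 305 + 323·t and substitute into x ≡ 4 (mod 8): 323·t ≡ 4 − 305 = -301 (mod 8).
    Reduce coefficients mod 8: 3·t ≡ 3 (mod 8).
    The inverse of 3 mod 8 is 3 (since 3·3 = 9 = 1·8 + 1), so t ≡ 3·3 = 9 ≡ 1 (mod 8).
    Then x = 305 + 323·1 = 628, valid modulo lcm(323, 8) = 2584: x ≡ 628 (mod 2584).
  Combine with x ≡ 4 (mod 11); new modulus lcm = 28424.
    Write x = 628 + 2584·t and substitute into x ≡ 4 (mod 11): 2584·t ≡ 4 − 628 = -624 (mod 11).
    Reduce coefficients mod 11: 10·t ≡ 3 (mod 11).
    The inverse of 10 mod 11 is 10 (since 10·10 = 100 = 9·11 + 1), so t ≡ 10·3 = 30 ≡ 8 (mod 11).
    Then x = 628 + 2584·8 = 21300, valid modulo lcm(2584, 11) = 28424: x ≡ 21300 (mod 28424).
Verify against each original: 21300 mod 17 = 16, 21300 mod 19 = 1, 21300 mod 8 = 4, 21300 mod 11 = 4.

x ≡ 21300 (mod 28424).


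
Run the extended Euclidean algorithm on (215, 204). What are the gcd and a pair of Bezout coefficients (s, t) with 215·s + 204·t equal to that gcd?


Euclidean algorithm on (215, 204) — divide until remainder is 0:
  215 = 1 · 204 + 11
  204 = 18 · 11 + 6
  11 = 1 · 6 + 5
  6 = 1 · 5 + 1
  5 = 5 · 1 + 0
gcd(215, 204) = 1.
Track Bezout coefficients alongside the remainders: start with r₀ = 215 = a·1 + b·0 (s = 1, t = 0) and r₁ = 204 = a·0 + b·1 (s = 0, t = 1); each new remainder r_{k+1} = r_{k-1} − q_k·r_k inherits s_{k+1} = s_{k-1} − q_k·s_k, t_{k+1} = t_{k-1} − q_k·t_k, so r_k = a·s_k + b·t_k at every step:
  q = 1: r = 11, s = 1 − 1·0 = 1, t = 0 − 1·1 = -1  (check: 215·1 + 204·(-1) = 11)
  q = 18: r = 6, s = 0 − 18·1 = -18, t = 1 − 18·(-1) = 19  (check: 215·(-18) + 204·19 = 6)
  q = 1: r = 5, s = 1 − 1·(-18) = 19, t = -1 − 1·19 = -20  (check: 215·19 + 204·(-20) = 5)
  q = 1: r = 1, s = -18 − 1·19 = -37, t = 19 − 1·(-20) = 39  (check: 215·(-37) + 204·39 = 1)
The row with r = 1 (the gcd) gives the Bezout coefficients s = -37, t = 39.
Result: 215 · (-37) + 204 · (39) = 1.

gcd(215, 204) = 1; s = -37, t = 39 (check: 215·(-37) + 204·39 = 1).


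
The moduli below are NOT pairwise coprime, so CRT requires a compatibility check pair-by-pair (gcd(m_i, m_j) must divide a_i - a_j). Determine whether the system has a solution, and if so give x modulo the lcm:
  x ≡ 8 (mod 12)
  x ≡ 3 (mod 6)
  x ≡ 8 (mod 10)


Moduli 12, 6, 10 are not pairwise coprime, so CRT works modulo lcm(m_i) when all pairwise compatibility conditions hold.
Pairwise compatibility: gcd(m_i, m_j) must divide a_i - a_j for every pair.
Merge one congruence at a time:
  Start: x ≡ 8 (mod 12).
  Combine with x ≡ 3 (mod 6): gcd(12, 6) = 6, and 3 - 8 = -5 is NOT divisible by 6.
    ⇒ system is inconsistent (no integer solution).

No solution (the system is inconsistent).


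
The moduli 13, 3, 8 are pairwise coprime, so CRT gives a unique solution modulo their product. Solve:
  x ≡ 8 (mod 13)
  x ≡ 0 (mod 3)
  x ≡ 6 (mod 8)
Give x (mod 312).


Moduli 13, 3, 8 are pairwise coprime; by CRT there is a unique solution modulo M = 13 · 3 · 8 = 312.
Solve pairwise, accumulating the modulus:
  Start with x ≡ 8 (mod 13).
  Combine with x ≡ 0 (mod 3): since gcd(13, 3) = 1, we get a unique residue mod 39.
    Write x = 8 + 13·t and substitute into x ≡ 0 (mod 3): 13·t ≡ 0 − 8 = -8 (mod 3).
    Reduce coefficients mod 3: 1·t ≡ 1 (mod 3).
    So t ≡ 1 (mod 3).
    Then x = 8 + 13·1 = 21, valid modulo lcm(13, 3) = 39: x ≡ 21 (mod 39).
  Combine with x ≡ 6 (mod 8): since gcd(39, 8) = 1, we get a unique residue mod 312.
    Write x = 21 + 39·t and substitute into x ≡ 6 (mod 8): 39·t ≡ 6 − 21 = -15 (mod 8).
    Reduce coefficients mod 8: 7·t ≡ 1 (mod 8).
    The inverse of 7 mod 8 is 7 (since 7·7 = 49 = 6·8 + 1), so t ≡ 7·1 = 7 ≡ 7 (mod 8).
    Then x = 21 + 39·7 = 294, valid modulo lcm(39, 8) = 312: x ≡ 294 (mod 312).
Verify: 294 mod 13 = 8 ✓, 294 mod 3 = 0 ✓, 294 mod 8 = 6 ✓.

x ≡ 294 (mod 312).


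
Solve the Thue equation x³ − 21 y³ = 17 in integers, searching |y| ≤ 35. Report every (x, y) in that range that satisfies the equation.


The equation is x³ - 21y³ = 17. For fixed y, x³ = 21·y³ + 17, so a solution requires the RHS to be a perfect cube.
Strategy: iterate y from -35 to 35, compute RHS = 21·y³ + 17, and check whether it is a (positive or negative) perfect cube.
Check small values of y:
  y = 0: RHS = 17 is not a perfect cube.
  y = 1: RHS = 38 is not a perfect cube.
  y = -1: RHS = -4 is not a perfect cube.
  y = 2: RHS = 185 is not a perfect cube.
  y = -2: RHS = -151 is not a perfect cube.
  y = 3: RHS = 584 is not a perfect cube.
  y = -3: RHS = -550 is not a perfect cube.
Continuing the search up to |y| = 35 finds no solutions either.
No (x, y) in the scanned range satisfies the equation.

No integer solutions with |y| ≤ 35.


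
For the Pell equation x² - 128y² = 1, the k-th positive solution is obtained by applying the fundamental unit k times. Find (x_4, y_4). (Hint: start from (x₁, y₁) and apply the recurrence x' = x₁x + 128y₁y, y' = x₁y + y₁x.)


Step 1: Find the fundamental solution (x₁, y₁) of x² - 128y² = 1.
  Expand √128 as a continued fraction. a₀ = ⌊√128⌋ = 11; iterate m_{k+1} = d_k·a_k − m_k, d_{k+1} = (128 − m_{k+1}²)/d_k, a_{k+1} = ⌊(a₀ + m_{k+1})/d_{k+1}⌋ (starting m₀ = 0, d₀ = 1), with convergents p_k = a_k·p_{k-1} + p_{k-2}, q_k = a_k·q_{k-1} + q_{k-2} (p₋₁ = 1, q₋₁ = 0):
  k = 0: a₀ = 11; p₀/q₀ = 11/1; p₀² − 128·q₀² = 121 − 128 = -7.
  k = 1: m = 11, d = 7, a = ⌊(11 + 11)/7⌋ = 3; p/q = (3·11 + 1)/(3·1 + 0) = 34/3; p² − 128·q² = 1156 − 1152 = 4.
  k = 2: m = 10, d = 4, a = ⌊(11 + 10)/4⌋ = 5; p/q = (5·34 + 11)/(5·3 + 1) = 181/16; p² − 128·q² = 32761 − 32768 = -7.
  k = 3: m = 10, d = 7, a = ⌊(11 + 10)/7⌋ = 3; p/q = (3·181 + 34)/(3·16 + 3) = 577/51; p² − 128·q² = 332929 − 332928 = 1.
  The first convergent with p² − 128·q² = 1 gives the fundamental solution (x₁, y₁) = (577, 51).
Step 2: Apply the recurrence (x_{n+1}, y_{n+1}) = (x₁x_n + 128y₁y_n, x₁y_n + y₁x_n) repeatedly.
  From (x_1, y_1) = (577, 51): x_2 = 577·577 + 128·51·51 = 665857; y_2 = 577·51 + 51·577 = 58854.
  From (x_2, y_2) = (665857, 58854): x_3 = 577·665857 + 128·51·58854 = 768398401; y_3 = 577·58854 + 51·665857 = 67917465.
  From (x_3, y_3) = (768398401, 67917465): x_4 = 577·768398401 + 128·51·67917465 = 886731088897; y_4 = 577·67917465 + 51·768398401 = 78376695756.
Step 3: Verify x_4² - 128·y_4² = 786292024016459316676609 - 786292024016459316676608 = 1 (should be 1). ✓

(x_1, y_1) = (577, 51); (x_4, y_4) = (886731088897, 78376695756).


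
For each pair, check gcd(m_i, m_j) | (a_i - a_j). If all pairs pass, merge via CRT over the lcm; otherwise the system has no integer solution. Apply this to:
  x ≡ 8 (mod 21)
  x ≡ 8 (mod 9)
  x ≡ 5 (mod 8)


Moduli 21, 9, 8 are not pairwise coprime, so CRT works modulo lcm(m_i) when all pairwise compatibility conditions hold.
Pairwise compatibility: gcd(m_i, m_j) must divide a_i - a_j for every pair.
Merge one congruence at a time:
  Start: x ≡ 8 (mod 21).
  Combine with x ≡ 8 (mod 9): gcd(21, 9) = 3; 8 - 8 = 0, which IS divisible by 3, so compatible.
    Write x = 8 + 21·t and substitute into x ≡ 8 (mod 9): 21·t ≡ 8 − 8 = 0 (mod 9).
    Divide the congruence (and modulus) by g = 3: 7·t ≡ 0 (mod 3).
    Reduce coefficients mod 3: 1·t ≡ 0 (mod 3).
    So t ≡ 0 (mod 3).
    Then x = 8 + 21·0 = 8, valid modulo lcm(21, 9) = 63: x ≡ 8 (mod 63).
  Combine with x ≡ 5 (mod 8): gcd(63, 8) = 1; 5 - 8 = -3, which IS divisible by 1, so compatible.
    Write x = 8 + 63·t and substitute into x ≡ 5 (mod 8): 63·t ≡ 5 − 8 = -3 (mod 8).
    Reduce coefficients mod 8: 7·t ≡ 5 (mod 8).
    The inverse of 7 mod 8 is 7 (since 7·7 = 49 = 6·8 + 1), so t ≡ 7·5 = 35 ≡ 3 (mod 8).
    Then x = 8 + 63·3 = 197, valid modulo lcm(63, 8) = 504: x ≡ 197 (mod 504).
Verify: 197 mod 21 = 8, 197 mod 9 = 8, 197 mod 8 = 5.

x ≡ 197 (mod 504).


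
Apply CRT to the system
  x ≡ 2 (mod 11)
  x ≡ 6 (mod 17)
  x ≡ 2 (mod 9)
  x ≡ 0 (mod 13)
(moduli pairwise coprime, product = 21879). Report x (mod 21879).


Product of moduli M = 11 · 17 · 9 · 13 = 21879.
Merge one congruence at a time:
  Start: x ≡ 2 (mod 11).
  Combine with x ≡ 6 (mod 17); new modulus lcm = 187.
    Write x = 2 + 11·t and substitute into x ≡ 6 (mod 17): 11·t ≡ 6 − 2 = 4 (mod 17).
    The inverse of 11 mod 17 is 14 (since 11·14 = 154 = 9·17 + 1), so t ≡ 14·4 = 56 ≡ 5 (mod 17).
    Then x = 2 + 11·5 = 57, valid modulo lcm(11, 17) = 187: x ≡ 57 (mod 187).
  Combine with x ≡ 2 (mod 9); new modulus lcm = 1683.
    Write x = 57 + 187·t and substitute into x ≡ 2 (mod 9): 187·t ≡ 2 − 57 = -55 (mod 9).
    Reduce coefficients mod 9: 7·t ≡ 8 (mod 9).
    The inverse of 7 mod 9 is 4 (since 7·4 = 28 = 3·9 + 1), so t ≡ 4·8 = 32 ≡ 5 (mod 9).
    Then x = 57 + 187·5 = 992, valid modulo lcm(187, 9) = 1683: x ≡ 992 (mod 1683).
  Combine with x ≡ 0 (mod 13); new modulus lcm = 21879.
    Write x = 992 + 1683·t and substitute into x ≡ 0 (mod 13): 1683·t ≡ 0 − 992 = -992 (mod 13).
    Reduce coefficients mod 13: 6·t ≡ 9 (mod 13).
    The inverse of 6 mod 13 is 11 (since 6·11 = 66 = 5·13 + 1), so t ≡ 11·9 = 99 ≡ 8 (mod 13).
    Then x = 992 + 1683·8 = 14456, valid modulo lcm(1683, 13) = 21879: x ≡ 14456 (mod 21879).
Verify against each original: 14456 mod 11 = 2, 14456 mod 17 = 6, 14456 mod 9 = 2, 14456 mod 13 = 0.

x ≡ 14456 (mod 21879).


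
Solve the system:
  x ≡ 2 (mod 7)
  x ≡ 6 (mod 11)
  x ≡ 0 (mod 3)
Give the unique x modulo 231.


Moduli 7, 11, 3 are pairwise coprime; by CRT there is a unique solution modulo M = 7 · 11 · 3 = 231.
Solve pairwise, accumulating the modulus:
  Start with x ≡ 2 (mod 7).
  Combine with x ≡ 6 (mod 11): since gcd(7, 11) = 1, we get a unique residue mod 77.
    Write x = 2 + 7·t and substitute into x ≡ 6 (mod 11): 7·t ≡ 6 − 2 = 4 (mod 11).
    The inverse of 7 mod 11 is 8 (since 7·8 = 56 = 5·11 + 1), so t ≡ 8·4 = 32 ≡ 10 (mod 11).
    Then x = 2 + 7·10 = 72, valid modulo lcm(7, 11) = 77: x ≡ 72 (mod 77).
  Combine with x ≡ 0 (mod 3): since gcd(77, 3) = 1, we get a unique residue mod 231.
    Write x = 72 + 77·t and substitute into x ≡ 0 (mod 3): 77·t ≡ 0 − 72 = -72 (mod 3).
    Reduce coefficients mod 3: 2·t ≡ 0 (mod 3).
    The inverse of 2 mod 3 is 2 (since 2·2 = 4 = 1·3 + 1), so t ≡ 2·0 = 0 ≡ 0 (mod 3).
    Then x = 72 + 77·0 = 72, valid modulo lcm(77, 3) = 231: x ≡ 72 (mod 231).
Verify: 72 mod 7 = 2 ✓, 72 mod 11 = 6 ✓, 72 mod 3 = 0 ✓.

x ≡ 72 (mod 231).


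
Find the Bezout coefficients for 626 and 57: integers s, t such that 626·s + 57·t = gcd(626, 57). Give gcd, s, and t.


Euclidean algorithm on (626, 57) — divide until remainder is 0:
  626 = 10 · 57 + 56
  57 = 1 · 56 + 1
  56 = 56 · 1 + 0
gcd(626, 57) = 1.
Track Bezout coefficients alongside the remainders: start with r₀ = 626 = a·1 + b·0 (s = 1, t = 0) and r₁ = 57 = a·0 + b·1 (s = 0, t = 1); each new remainder r_{k+1} = r_{k-1} − q_k·r_k inherits s_{k+1} = s_{k-1} − q_k·s_k, t_{k+1} = t_{k-1} − q_k·t_k, so r_k = a·s_k + b·t_k at every step:
  q = 10: r = 56, s = 1 − 10·0 = 1, t = 0 − 10·1 = -10  (check: 626·1 + 57·(-10) = 56)
  q = 1: r = 1, s = 0 − 1·1 = -1, t = 1 − 1·(-10) = 11  (check: 626·(-1) + 57·11 = 1)
The row with r = 1 (the gcd) gives the Bezout coefficients s = -1, t = 11.
Result: 626 · (-1) + 57 · (11) = 1.

gcd(626, 57) = 1; s = -1, t = 11 (check: 626·(-1) + 57·11 = 1).


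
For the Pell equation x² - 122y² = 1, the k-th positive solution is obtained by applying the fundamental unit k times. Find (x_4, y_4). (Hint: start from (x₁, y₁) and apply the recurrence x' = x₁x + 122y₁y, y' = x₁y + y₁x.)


Step 1: Find the fundamental solution (x₁, y₁) of x² - 122y² = 1.
  Expand √122 as a continued fraction. a₀ = ⌊√122⌋ = 11; iterate m_{k+1} = d_k·a_k − m_k, d_{k+1} = (122 − m_{k+1}²)/d_k, a_{k+1} = ⌊(a₀ + m_{k+1})/d_{k+1}⌋ (starting m₀ = 0, d₀ = 1), with convergents p_k = a_k·p_{k-1} + p_{k-2}, q_k = a_k·q_{k-1} + q_{k-2} (p₋₁ = 1, q₋₁ = 0):
  k = 0: a₀ = 11; p₀/q₀ = 11/1; p₀² − 122·q₀² = 121 − 122 = -1.
  k = 1: m = 11, d = 1, a = ⌊(11 + 11)/1⌋ = 22; p/q = (22·11 + 1)/(22·1 + 0) = 243/22; p² − 122·q² = 59049 − 59048 = 1.
  The first convergent with p² − 122·q² = 1 gives the fundamental solution (x₁, y₁) = (243, 22).
Step 2: Apply the recurrence (x_{n+1}, y_{n+1}) = (x₁x_n + 122y₁y_n, x₁y_n + y₁x_n) repeatedly.
  From (x_1, y_1) = (243, 22): x_2 = 243·243 + 122·22·22 = 118097; y_2 = 243·22 + 22·243 = 10692.
  From (x_2, y_2) = (118097, 10692): x_3 = 243·118097 + 122·22·10692 = 57394899; y_3 = 243·10692 + 22·118097 = 5196290.
  From (x_3, y_3) = (57394899, 5196290): x_4 = 243·57394899 + 122·22·5196290 = 27893802817; y_4 = 243·5196290 + 22·57394899 = 2525386248.
Step 3: Verify x_4² - 122·y_4² = 778064235593677135489 - 778064235593677135488 = 1 (should be 1). ✓

(x_1, y_1) = (243, 22); (x_4, y_4) = (27893802817, 2525386248).


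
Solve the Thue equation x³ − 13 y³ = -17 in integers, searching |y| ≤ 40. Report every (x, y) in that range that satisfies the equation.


The equation is x³ - 13y³ = -17. For fixed y, x³ = 13·y³ − 17, so a solution requires the RHS to be a perfect cube.
Strategy: iterate y from -40 to 40, compute RHS = 13·y³ − 17, and check whether it is a (positive or negative) perfect cube.
Check small values of y:
  y = 0: RHS = -17 is not a perfect cube.
  y = 1: RHS = -4 is not a perfect cube.
  y = -1: RHS = -30 is not a perfect cube.
  y = 2: RHS = 87 is not a perfect cube.
  y = -2: RHS = -121 is not a perfect cube.
  y = 3: RHS = 334 is not a perfect cube.
  y = -3: RHS = -368 is not a perfect cube.
Continuing the search up to |y| = 40 finds no solutions either.
No (x, y) in the scanned range satisfies the equation.

No integer solutions with |y| ≤ 40.


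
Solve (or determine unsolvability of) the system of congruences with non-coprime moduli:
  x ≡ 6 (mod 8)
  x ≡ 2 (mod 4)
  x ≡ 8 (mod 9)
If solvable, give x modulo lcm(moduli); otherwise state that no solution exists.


Moduli 8, 4, 9 are not pairwise coprime, so CRT works modulo lcm(m_i) when all pairwise compatibility conditions hold.
Pairwise compatibility: gcd(m_i, m_j) must divide a_i - a_j for every pair.
Merge one congruence at a time:
  Start: x ≡ 6 (mod 8).
  Combine with x ≡ 2 (mod 4): gcd(8, 4) = 4; 2 - 6 = -4, which IS divisible by 4, so compatible.
    Write x = 6 + 8·t and substitute into x ≡ 2 (mod 4): 8·t ≡ 2 − 6 = -4 (mod 4).
    Divide the congruence (and modulus) by g = 4: 2·t ≡ -1 (mod 1).
    Modulo 1 every t works; take t = 0.
    Then x = 6 + 8·0 = 6, valid modulo lcm(8, 4) = 8: x ≡ 6 (mod 8).
  Combine with x ≡ 8 (mod 9): gcd(8, 9) = 1; 8 - 6 = 2, which IS divisible by 1, so compatible.
    Write x = 6 + 8·t and substitute into x ≡ 8 (mod 9): 8·t ≡ 8 − 6 = 2 (mod 9).
    The inverse of 8 mod 9 is 8 (since 8·8 = 64 = 7·9 + 1), so t ≡ 8·2 = 16 ≡ 7 (mod 9).
    Then x = 6 + 8·7 = 62, valid modulo lcm(8, 9) = 72: x ≡ 62 (mod 72).
Verify: 62 mod 8 = 6, 62 mod 4 = 2, 62 mod 9 = 8.

x ≡ 62 (mod 72).


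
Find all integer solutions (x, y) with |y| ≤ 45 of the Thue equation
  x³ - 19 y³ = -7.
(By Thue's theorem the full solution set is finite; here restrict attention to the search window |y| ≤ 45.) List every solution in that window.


The equation is x³ - 19y³ = -7. For fixed y, x³ = 19·y³ − 7, so a solution requires the RHS to be a perfect cube.
Strategy: iterate y from -45 to 45, compute RHS = 19·y³ − 7, and check whether it is a (positive or negative) perfect cube.
Check small values of y:
  y = 0: RHS = -7 is not a perfect cube.
  y = 1: RHS = 12 is not a perfect cube.
  y = -1: RHS = -26 is not a perfect cube.
  y = 2: RHS = 145 is not a perfect cube.
  y = -2: RHS = -159 is not a perfect cube.
  y = 3: RHS = 506 is not a perfect cube.
  y = -3: RHS = -520 is not a perfect cube.
Continuing the search up to |y| = 45 finds no solutions either.
No (x, y) in the scanned range satisfies the equation.

No integer solutions with |y| ≤ 45.


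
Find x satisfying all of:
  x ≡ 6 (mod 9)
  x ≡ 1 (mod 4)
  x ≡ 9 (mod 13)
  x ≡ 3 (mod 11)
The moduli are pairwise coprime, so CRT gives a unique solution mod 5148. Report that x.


Product of moduli M = 9 · 4 · 13 · 11 = 5148.
Merge one congruence at a time:
  Start: x ≡ 6 (mod 9).
  Combine with x ≡ 1 (mod 4); new modulus lcm = 36.
    Write x = 6 + 9·t and substitute into x ≡ 1 (mod 4): 9·t ≡ 1 − 6 = -5 (mod 4).
    Reduce coefficients mod 4: 1·t ≡ 3 (mod 4).
    So t ≡ 3 (mod 4).
    Then x = 6 + 9·3 = 33, valid modulo lcm(9, 4) = 36: x ≡ 33 (mod 36).
  Combine with x ≡ 9 (mod 13); new modulus lcm = 468.
    Write x = 33 + 36·t and substitute into x ≡ 9 (mod 13): 36·t ≡ 9 − 33 = -24 (mod 13).
    Reduce coefficients mod 13: 10·t ≡ 2 (mod 13).
    The inverse of 10 mod 13 is 4 (since 10·4 = 40 = 3·13 + 1), so t ≡ 4·2 = 8 ≡ 8 (mod 13).
    Then x = 33 + 36·8 = 321, valid modulo lcm(36, 13) = 468: x ≡ 321 (mod 468).
  Combine with x ≡ 3 (mod 11); new modulus lcm = 5148.
    Write x = 321 + 468·t and substitute into x ≡ 3 (mod 11): 468·t ≡ 3 − 321 = -318 (mod 11).
    Reduce coefficients mod 11: 6·t ≡ 1 (mod 11).
    The inverse of 6 mod 11 is 2 (since 6·2 = 12 = 1·11 + 1), so t ≡ 2·1 = 2 ≡ 2 (mod 11).
    Then x = 321 + 468·2 = 1257, valid modulo lcm(468, 11) = 5148: x ≡ 1257 (mod 5148).
Verify against each original: 1257 mod 9 = 6, 1257 mod 4 = 1, 1257 mod 13 = 9, 1257 mod 11 = 3.

x ≡ 1257 (mod 5148).


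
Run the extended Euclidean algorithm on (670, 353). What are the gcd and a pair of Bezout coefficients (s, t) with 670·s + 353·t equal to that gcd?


Euclidean algorithm on (670, 353) — divide until remainder is 0:
  670 = 1 · 353 + 317
  353 = 1 · 317 + 36
  317 = 8 · 36 + 29
  36 = 1 · 29 + 7
  29 = 4 · 7 + 1
  7 = 7 · 1 + 0
gcd(670, 353) = 1.
Track Bezout coefficients alongside the remainders: start with r₀ = 670 = a·1 + b·0 (s = 1, t = 0) and r₁ = 353 = a·0 + b·1 (s = 0, t = 1); each new remainder r_{k+1} = r_{k-1} − q_k·r_k inherits s_{k+1} = s_{k-1} − q_k·s_k, t_{k+1} = t_{k-1} − q_k·t_k, so r_k = a·s_k + b·t_k at every step:
  q = 1: r = 317, s = 1 − 1·0 = 1, t = 0 − 1·1 = -1  (check: 670·1 + 353·(-1) = 317)
  q = 1: r = 36, s = 0 − 1·1 = -1, t = 1 − 1·(-1) = 2  (check: 670·(-1) + 353·2 = 36)
  q = 8: r = 29, s = 1 − 8·(-1) = 9, t = -1 − 8·2 = -17  (check: 670·9 + 353·(-17) = 29)
  q = 1: r = 7, s = -1 − 1·9 = -10, t = 2 − 1·(-17) = 19  (check: 670·(-10) + 353·19 = 7)
  q = 4: r = 1, s = 9 − 4·(-10) = 49, t = -17 − 4·19 = -93  (check: 670·49 + 353·(-93) = 1)
The row with r = 1 (the gcd) gives the Bezout coefficients s = 49, t = -93.
Result: 670 · (49) + 353 · (-93) = 1.

gcd(670, 353) = 1; s = 49, t = -93 (check: 670·49 + 353·(-93) = 1).
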